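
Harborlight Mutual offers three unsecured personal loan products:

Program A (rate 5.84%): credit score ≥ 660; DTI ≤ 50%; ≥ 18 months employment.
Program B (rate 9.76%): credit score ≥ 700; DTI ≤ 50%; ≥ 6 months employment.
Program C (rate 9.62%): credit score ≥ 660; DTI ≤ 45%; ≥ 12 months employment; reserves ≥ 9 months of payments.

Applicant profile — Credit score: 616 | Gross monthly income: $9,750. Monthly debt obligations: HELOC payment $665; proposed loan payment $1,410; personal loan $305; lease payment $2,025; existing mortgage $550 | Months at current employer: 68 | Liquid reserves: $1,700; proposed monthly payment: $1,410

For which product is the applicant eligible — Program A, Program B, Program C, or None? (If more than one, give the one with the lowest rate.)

None

Total debts = (665 + 1,410 + 305 + 2,025 + 550) = 4,955; DTI = 4,955/9,750 = 50.8%.
Reserves = 1,700/1,410 = 1.2 months.
Program A: score 616 < 660; DTI 50.8% > 50%; employment 68 ≥ 18 mo → does not qualify.
Program B: score 616 < 700; DTI 50.8% > 50%; employment 68 ≥ 6 mo → does not qualify.
Program C: score 616 < 660; DTI 50.8% > 45%; employment 68 ≥ 12 mo; reserves 1.2 < 9 mo → does not qualify.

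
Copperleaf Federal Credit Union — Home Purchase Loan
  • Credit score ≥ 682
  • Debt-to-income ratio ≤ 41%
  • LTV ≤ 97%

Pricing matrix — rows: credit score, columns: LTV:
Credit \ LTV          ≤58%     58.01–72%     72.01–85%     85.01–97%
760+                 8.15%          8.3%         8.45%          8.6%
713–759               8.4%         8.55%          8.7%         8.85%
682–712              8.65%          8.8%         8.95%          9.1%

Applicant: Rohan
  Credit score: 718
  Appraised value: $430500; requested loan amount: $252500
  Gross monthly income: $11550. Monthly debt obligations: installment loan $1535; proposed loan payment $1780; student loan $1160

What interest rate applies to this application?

8.55%

Credit score 718 ≥ 682; Total monthly debts = (1,535 + 1,780 + 1,160) = 4,475. DTI: 4,475 ÷ 11,550 = 38.7%, within the 41% cap
LTV: 252,500 ÷ 430,500 = 58.7%, within 97% cap
Row: 718 falls in 713–759. Column: 58.7% falls in 58.01–72%. Rate = 8.55%.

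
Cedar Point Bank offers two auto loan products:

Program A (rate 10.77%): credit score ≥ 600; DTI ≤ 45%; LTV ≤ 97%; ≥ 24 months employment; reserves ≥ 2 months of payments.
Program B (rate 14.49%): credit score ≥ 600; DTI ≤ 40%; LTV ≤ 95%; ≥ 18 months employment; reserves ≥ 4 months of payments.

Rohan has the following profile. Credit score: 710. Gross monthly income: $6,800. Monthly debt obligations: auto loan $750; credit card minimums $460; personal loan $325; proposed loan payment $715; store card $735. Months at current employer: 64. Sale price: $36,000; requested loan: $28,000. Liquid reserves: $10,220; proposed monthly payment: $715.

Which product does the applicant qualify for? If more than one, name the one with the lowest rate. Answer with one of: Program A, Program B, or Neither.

Total debts = (750 + 460 + 325 + 715 + 735) = 2,985; DTI = 2,985/6,800 = 43.9%.
LTV = 28,000/36,000 = 77.8%.
Reserves = 10,220/715 = 14.3 months.
Program A: score 710 ≥ 600; DTI 43.9% ≤ 45%; LTV 77.8% ≤ 97%; employment 64 ≥ 24 mo; reserves 14.3 ≥ 2 mo → qualifies.
Program B: score 710 ≥ 600; DTI 43.9% > 40%; LTV 77.8% ≤ 95%; employment 64 ≥ 18 mo; reserves 14.3 ≥ 4 mo → does not qualify.

Program A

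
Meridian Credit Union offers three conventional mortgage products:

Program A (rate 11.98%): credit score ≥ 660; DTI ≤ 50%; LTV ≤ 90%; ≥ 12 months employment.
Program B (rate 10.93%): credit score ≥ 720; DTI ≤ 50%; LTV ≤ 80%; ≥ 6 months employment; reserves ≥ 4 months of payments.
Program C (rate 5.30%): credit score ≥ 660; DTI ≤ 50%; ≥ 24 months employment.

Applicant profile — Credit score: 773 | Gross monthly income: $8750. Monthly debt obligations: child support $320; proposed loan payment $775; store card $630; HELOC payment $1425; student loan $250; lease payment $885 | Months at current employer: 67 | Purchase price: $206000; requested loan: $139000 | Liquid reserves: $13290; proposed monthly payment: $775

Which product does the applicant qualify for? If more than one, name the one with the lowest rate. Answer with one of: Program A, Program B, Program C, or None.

Total debts = (320 + 775 + 630 + 1,425 + 250 + 885) = 4,285; DTI = 4,285/8,750 = 49%.
LTV = 139,000/206,000 = 67.5%.
Reserves = 13,290/775 = 17.1 months.
Program A: score 773 ≥ 660; DTI 49% ≤ 50%; LTV 67.5% ≤ 90%; employment 67 ≥ 12 mo → qualifies.
Program B: score 773 ≥ 720; DTI 49% ≤ 50%; LTV 67.5% ≤ 80%; employment 67 ≥ 6 mo; reserves 17.1 ≥ 4 mo → qualifies.
Program C: score 773 ≥ 660; DTI 49% ≤ 50%; employment 67 ≥ 24 mo → qualifies.
Qualifying: Program A, Program B, Program C. Lowest rate is 5.30% → Program C.

Program C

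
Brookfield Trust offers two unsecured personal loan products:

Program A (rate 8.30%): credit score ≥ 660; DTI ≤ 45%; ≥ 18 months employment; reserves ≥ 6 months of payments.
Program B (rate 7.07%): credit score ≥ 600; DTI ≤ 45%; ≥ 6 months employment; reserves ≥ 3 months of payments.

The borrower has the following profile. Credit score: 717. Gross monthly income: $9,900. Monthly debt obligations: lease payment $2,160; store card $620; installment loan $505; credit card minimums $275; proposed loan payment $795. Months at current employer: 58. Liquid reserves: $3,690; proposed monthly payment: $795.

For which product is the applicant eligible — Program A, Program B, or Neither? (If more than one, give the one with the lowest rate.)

Total debts = (2,160 + 620 + 505 + 275 + 795) = 4,355; DTI = 4,355/9,900 = 44%.
Reserves = 3,690/795 = 4.6 months.
Program A: score 717 ≥ 660; DTI 44% ≤ 45%; employment 58 ≥ 18 mo; reserves 4.6 < 6 mo → does not qualify.
Program B: score 717 ≥ 600; DTI 44% ≤ 45%; employment 58 ≥ 6 mo; reserves 4.6 ≥ 3 mo → qualifies.

Program B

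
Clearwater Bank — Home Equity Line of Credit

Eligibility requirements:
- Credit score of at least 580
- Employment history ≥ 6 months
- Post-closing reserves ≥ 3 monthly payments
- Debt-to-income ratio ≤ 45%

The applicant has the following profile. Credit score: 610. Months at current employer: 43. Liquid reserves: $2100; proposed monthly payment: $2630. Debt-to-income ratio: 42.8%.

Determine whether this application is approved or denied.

Denied

Credit score 610 ≥ 580 (meets)
Employment 43 ≥ 6 months
Reserves: 2,100 ÷ 2,630 = 0.8 months (below 3-month minimum)
Debt-to-income 42.8% vs 45% cap — pass
Fails on reserves.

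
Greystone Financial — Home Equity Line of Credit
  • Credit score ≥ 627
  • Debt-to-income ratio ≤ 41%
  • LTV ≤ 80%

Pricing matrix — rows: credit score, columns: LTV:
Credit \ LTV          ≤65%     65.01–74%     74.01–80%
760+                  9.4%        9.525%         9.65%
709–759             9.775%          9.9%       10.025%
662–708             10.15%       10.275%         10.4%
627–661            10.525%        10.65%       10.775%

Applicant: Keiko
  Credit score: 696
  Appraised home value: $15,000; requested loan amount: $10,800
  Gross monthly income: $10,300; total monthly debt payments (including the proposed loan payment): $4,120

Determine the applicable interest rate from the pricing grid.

Credit score 696 ≥ 627; DTI = 4,120/10,300 = 40% ≤ 41%
LTV = 10,800/15,000 = 72% ≤ 80%
Row: 696 falls in 662–708. Column: 72% falls in 65.01–74%. Rate = 10.275%.

10.275%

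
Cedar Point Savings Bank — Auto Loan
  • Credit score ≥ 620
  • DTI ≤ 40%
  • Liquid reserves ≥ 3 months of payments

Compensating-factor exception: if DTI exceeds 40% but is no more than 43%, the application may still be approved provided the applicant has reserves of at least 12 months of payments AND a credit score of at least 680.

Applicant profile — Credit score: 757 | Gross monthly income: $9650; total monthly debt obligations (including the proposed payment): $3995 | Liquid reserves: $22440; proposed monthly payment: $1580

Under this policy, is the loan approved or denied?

Credit score 757 ≥ 620 (meets base)
DTI = 3,995/9,650 = 41.4% > 40% — standard DTI limit exceeded.
Liquid reserves cover 22,440/1,580 = 14.2 months — ≥ 3 required
DTI 41.4% is within the 40%–43% exception band; checking compensating factors.
Override check — reserves: 14.2 mo (ok); score: 757 (ok).
Both compensating conditions met → exception applies.

Approved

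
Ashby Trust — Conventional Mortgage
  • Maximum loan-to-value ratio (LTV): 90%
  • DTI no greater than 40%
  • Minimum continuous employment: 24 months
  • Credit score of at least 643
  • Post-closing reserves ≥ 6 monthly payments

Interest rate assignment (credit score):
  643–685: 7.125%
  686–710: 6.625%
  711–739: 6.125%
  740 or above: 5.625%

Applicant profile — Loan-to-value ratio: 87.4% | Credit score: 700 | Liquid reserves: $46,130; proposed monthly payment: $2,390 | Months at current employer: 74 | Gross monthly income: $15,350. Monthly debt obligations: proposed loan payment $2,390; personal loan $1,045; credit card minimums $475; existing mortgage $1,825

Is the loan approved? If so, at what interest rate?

Approved at 6.625%

Credit score 700 ≥ 643 (meets minimum)
Total monthly debts = (2,390 + 1,045 + 475 + 1,825) = 5,735. DTI = 5,735/15,350 = 37.4% ≤ 40%
Reserves: 46,130 ÷ 2,390 = 19.3 months (meets 6-month minimum)
LTV 87.4% ≤ 90%
Employment 74 ≥ 24 months
All requirements met. Score 700 falls in the 686–710 tier → 6.625%.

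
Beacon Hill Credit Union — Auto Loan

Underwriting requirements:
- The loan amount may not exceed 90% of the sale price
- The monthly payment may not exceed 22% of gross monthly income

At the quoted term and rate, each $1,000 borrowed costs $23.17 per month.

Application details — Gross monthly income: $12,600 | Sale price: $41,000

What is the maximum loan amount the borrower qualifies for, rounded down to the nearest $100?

$36,900

Payment cap: 22% × $12,600 = $2,772/month.
At $23.17 per $1,000, that supports 2,772/23.17 × 1,000 ≈ $119,637 → $119,600.
LTV cap: 90% × $41,000 = $36,900 → $36,900.
Binding constraint: loan-to-value.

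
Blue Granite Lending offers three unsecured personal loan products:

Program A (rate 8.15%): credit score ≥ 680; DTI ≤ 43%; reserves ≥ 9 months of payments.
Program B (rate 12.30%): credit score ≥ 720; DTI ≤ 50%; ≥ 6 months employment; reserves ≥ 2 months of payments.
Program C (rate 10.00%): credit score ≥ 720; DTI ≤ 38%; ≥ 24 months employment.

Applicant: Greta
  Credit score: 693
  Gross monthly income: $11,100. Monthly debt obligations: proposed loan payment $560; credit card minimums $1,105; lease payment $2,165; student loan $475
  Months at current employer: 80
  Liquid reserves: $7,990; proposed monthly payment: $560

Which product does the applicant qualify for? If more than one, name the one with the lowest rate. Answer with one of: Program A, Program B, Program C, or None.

Program A

Total debts = (560 + 1,105 + 2,165 + 475) = 4,305; DTI = 4,305/11,100 = 38.8%.
Reserves = 7,990/560 = 14.3 months.
Program A: score 693 ≥ 680; DTI 38.8% ≤ 43%; reserves 14.3 ≥ 9 mo → qualifies.
Program B: score 693 < 720; DTI 38.8% ≤ 50%; employment 80 ≥ 6 mo; reserves 14.3 ≥ 2 mo → does not qualify.
Program C: score 693 < 720; DTI 38.8% > 38%; employment 80 ≥ 24 mo → does not qualify.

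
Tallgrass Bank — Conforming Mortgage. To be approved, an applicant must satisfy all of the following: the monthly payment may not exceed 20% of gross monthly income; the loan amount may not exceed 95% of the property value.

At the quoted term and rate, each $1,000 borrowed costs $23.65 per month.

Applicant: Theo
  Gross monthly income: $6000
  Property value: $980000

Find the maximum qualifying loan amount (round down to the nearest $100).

Payment cap: 20% × $6,000 = $1,200/month.
At $23.65 per $1,000, that supports 1,200/23.65 × 1,000 ≈ $50,739 → $50,700.
LTV cap: 95% × $980,000 = $931,000 → $931,000.
Binding constraint: payment-to-income.

$50,700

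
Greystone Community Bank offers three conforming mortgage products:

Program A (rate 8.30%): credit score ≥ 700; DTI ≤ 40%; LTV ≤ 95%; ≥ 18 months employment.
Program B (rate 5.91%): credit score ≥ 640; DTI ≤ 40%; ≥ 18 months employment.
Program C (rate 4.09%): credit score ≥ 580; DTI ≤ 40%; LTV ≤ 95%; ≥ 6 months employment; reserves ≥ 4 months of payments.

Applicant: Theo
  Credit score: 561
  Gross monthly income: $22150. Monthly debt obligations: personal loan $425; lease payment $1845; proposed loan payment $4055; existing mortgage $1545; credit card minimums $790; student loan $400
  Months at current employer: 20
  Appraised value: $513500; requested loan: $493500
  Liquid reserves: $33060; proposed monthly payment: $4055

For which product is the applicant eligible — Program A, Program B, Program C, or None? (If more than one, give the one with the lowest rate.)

None

Total debts = (425 + 1,845 + 4,055 + 1,545 + 790 + 400) = 9,060; DTI = 9,060/22,150 = 40.9%.
LTV = 493,500/513,500 = 96.1%.
Reserves = 33,060/4,055 = 8.2 months.
Program A: score 561 < 700; DTI 40.9% > 40%; LTV 96.1% > 95%; employment 20 ≥ 18 mo → does not qualify.
Program B: score 561 < 640; DTI 40.9% > 40%; employment 20 ≥ 18 mo → does not qualify.
Program C: score 561 < 580; DTI 40.9% > 40%; LTV 96.1% > 95%; employment 20 ≥ 6 mo; reserves 8.2 ≥ 4 mo → does not qualify.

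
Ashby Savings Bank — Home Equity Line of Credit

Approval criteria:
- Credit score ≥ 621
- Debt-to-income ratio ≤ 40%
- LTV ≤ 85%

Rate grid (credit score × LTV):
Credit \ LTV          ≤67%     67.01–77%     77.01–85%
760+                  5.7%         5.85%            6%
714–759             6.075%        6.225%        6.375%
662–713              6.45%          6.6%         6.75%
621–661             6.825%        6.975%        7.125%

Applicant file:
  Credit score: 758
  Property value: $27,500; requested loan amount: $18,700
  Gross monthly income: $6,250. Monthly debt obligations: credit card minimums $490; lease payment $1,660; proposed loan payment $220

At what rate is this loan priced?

Credit score 758 ≥ 621; Total monthly debts = (490 + 1,660 + 220) = 2,370. DTI: 2,370 ÷ 6,250 = 37.9%, within the 40% cap
Loan-to-value = 18,700/27,500 = 68% — pass (85% max)
Score 758 is in the 714–759 band; LTV 68% is in the 67.01–77% band → 6.225%.

6.225%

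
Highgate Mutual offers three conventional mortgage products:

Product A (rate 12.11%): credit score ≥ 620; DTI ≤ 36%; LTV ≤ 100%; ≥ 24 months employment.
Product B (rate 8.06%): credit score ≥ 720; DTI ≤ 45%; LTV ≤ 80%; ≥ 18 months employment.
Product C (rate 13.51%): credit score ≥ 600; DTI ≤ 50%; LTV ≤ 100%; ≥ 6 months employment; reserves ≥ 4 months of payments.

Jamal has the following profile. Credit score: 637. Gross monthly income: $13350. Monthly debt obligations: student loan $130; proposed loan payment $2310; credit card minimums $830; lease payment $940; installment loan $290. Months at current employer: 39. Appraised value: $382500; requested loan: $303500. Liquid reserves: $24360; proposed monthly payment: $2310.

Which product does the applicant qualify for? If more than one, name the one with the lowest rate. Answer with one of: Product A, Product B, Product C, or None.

Product A

Total debts = (130 + 2,310 + 830 + 940 + 290) = 4,500; DTI = 4,500/13,350 = 33.7%.
LTV = 303,500/382,500 = 79.3%.
Reserves = 24,360/2,310 = 10.5 months.
Product A: score 637 ≥ 620; DTI 33.7% ≤ 36%; LTV 79.3% ≤ 100%; employment 39 ≥ 24 mo → qualifies.
Product B: score 637 < 720; DTI 33.7% ≤ 45%; LTV 79.3% ≤ 80%; employment 39 ≥ 18 mo → does not qualify.
Product C: score 637 ≥ 600; DTI 33.7% ≤ 50%; LTV 79.3% ≤ 100%; employment 39 ≥ 6 mo; reserves 10.5 ≥ 4 mo → qualifies.
Qualifying: Product A, Product C. Lowest rate is 12.11% → Product A.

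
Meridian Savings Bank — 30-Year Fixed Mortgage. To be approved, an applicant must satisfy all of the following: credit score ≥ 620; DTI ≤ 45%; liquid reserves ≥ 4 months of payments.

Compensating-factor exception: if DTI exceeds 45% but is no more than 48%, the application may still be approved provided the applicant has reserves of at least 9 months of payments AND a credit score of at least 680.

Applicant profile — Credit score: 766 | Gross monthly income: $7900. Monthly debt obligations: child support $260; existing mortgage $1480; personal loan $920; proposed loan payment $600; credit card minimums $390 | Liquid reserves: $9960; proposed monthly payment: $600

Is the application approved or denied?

Credit score 766 ≥ 620 (meets base)
Total debts = (260 + 1,480 + 920 + 600 + 390) = 3,650. DTI: 3,650 ÷ 7,900 = 46.2%, over the 45% base limit.
Reserves: 9,960 ÷ 600 = 16.6 months (meets 4-month minimum)
46.2% falls in the override range (45%–48%), so the compensating-factor test applies.
Override check — reserves: 16.6 mo (ok); score: 766 (ok).
Both compensating conditions met → exception applies.

Approved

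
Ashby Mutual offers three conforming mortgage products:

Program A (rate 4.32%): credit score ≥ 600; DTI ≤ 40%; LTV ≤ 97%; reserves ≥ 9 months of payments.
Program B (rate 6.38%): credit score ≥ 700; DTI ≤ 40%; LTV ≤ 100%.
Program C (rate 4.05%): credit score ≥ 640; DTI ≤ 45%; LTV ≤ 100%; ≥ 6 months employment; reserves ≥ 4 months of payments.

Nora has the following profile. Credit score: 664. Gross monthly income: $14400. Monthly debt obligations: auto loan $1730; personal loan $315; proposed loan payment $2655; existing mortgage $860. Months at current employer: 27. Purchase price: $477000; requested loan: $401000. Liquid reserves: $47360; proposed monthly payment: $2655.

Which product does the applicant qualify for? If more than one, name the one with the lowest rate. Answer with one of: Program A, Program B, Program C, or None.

Total debts = (1,730 + 315 + 2,655 + 860) = 5,560; DTI = 5,560/14,400 = 38.6%.
LTV = 401,000/477,000 = 84.1%.
Reserves = 47,360/2,655 = 17.8 months.
Program A: score 664 ≥ 600; DTI 38.6% ≤ 40%; LTV 84.1% ≤ 97%; reserves 17.8 ≥ 9 mo → qualifies.
Program B: score 664 < 700; DTI 38.6% ≤ 40%; LTV 84.1% ≤ 100% → does not qualify.
Program C: score 664 ≥ 640; DTI 38.6% ≤ 45%; LTV 84.1% ≤ 100%; employment 27 ≥ 6 mo; reserves 17.8 ≥ 4 mo → qualifies.
Qualifying: Program A, Program C. Lowest rate is 4.05% → Program C.

Program C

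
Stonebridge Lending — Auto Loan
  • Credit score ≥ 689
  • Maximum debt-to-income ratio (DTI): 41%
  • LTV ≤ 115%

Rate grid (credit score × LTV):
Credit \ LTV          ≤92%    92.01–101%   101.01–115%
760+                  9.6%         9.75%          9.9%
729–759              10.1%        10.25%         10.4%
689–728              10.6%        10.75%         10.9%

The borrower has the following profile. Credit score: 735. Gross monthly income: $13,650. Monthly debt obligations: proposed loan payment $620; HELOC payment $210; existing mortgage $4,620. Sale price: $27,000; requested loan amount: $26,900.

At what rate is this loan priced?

10.25%

Credit score 735 ≥ 689; Total monthly debts = (620 + 210 + 4,620) = 5,450. Debt-to-income = 5,450/13,650 = 39.9% — meets 41% limit
LTV = 26,900/27,000 = 99.6% ≤ 115%
Credit 735 → row 729–759; LTV 99.6% → column 92.01–101%. Grid cell → 10.25%.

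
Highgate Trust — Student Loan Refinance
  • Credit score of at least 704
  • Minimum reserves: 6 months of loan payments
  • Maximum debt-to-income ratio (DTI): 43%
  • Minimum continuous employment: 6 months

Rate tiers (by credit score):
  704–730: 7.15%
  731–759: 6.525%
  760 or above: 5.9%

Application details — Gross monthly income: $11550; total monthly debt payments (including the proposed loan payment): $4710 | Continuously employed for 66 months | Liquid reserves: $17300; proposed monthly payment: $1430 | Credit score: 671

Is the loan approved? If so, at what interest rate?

Credit score 671 < 704 (below minimum)
Reserves: 17,300 ÷ 1,430 = 12.1 months (meets 6-month minimum)
DTI: 4,710 ÷ 11,550 = 40.8%, within the 43% cap
Employment 66 ≥ 6 months
Not all requirements met → denied.

Denied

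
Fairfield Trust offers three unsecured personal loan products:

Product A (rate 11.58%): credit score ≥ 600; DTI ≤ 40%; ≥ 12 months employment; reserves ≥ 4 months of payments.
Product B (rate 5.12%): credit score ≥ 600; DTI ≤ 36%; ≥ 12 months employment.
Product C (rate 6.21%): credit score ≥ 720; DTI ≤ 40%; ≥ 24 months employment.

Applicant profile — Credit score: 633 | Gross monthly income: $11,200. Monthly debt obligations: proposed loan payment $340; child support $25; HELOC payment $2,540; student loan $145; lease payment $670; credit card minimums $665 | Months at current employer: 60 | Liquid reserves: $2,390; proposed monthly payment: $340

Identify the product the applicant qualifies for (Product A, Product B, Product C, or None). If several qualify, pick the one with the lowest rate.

Product A

Total debts = (340 + 25 + 2,540 + 145 + 670 + 665) = 4,385; DTI = 4,385/11,200 = 39.2%.
Reserves = 2,390/340 = 7.0 months.
Product A: score 633 ≥ 600; DTI 39.2% ≤ 40%; employment 60 ≥ 12 mo; reserves 7.0 ≥ 4 mo → qualifies.
Product B: score 633 ≥ 600; DTI 39.2% > 36%; employment 60 ≥ 12 mo → does not qualify.
Product C: score 633 < 720; DTI 39.2% ≤ 40%; employment 60 ≥ 24 mo → does not qualify.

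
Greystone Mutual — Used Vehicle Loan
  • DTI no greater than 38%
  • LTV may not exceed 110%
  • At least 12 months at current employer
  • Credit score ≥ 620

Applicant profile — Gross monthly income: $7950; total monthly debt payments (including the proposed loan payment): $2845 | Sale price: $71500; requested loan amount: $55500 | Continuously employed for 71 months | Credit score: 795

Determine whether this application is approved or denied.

Approved

DTI = 2,845/7,950 = 35.8% ≤ 38%
LTV = 55,500/71,500 = 77.6% ≤ 110%
Employment 71 ≥ 12 months
Credit score 795 ≥ 620 (meets)
All criteria satisfied.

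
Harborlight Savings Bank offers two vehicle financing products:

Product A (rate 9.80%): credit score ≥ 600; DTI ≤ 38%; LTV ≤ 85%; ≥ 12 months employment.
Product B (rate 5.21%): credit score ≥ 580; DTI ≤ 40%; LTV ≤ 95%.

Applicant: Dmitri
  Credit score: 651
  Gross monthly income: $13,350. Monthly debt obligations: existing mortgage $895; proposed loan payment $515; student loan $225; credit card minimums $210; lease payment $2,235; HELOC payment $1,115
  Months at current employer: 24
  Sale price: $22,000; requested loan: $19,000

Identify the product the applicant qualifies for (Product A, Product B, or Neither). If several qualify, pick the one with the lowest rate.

Product B

Total debts = (895 + 515 + 225 + 210 + 2,235 + 1,115) = 5,195; DTI = 5,195/13,350 = 38.9%.
LTV = 19,000/22,000 = 86.4%.
Product A: score 651 ≥ 600; DTI 38.9% > 38%; LTV 86.4% > 85%; employment 24 ≥ 12 mo → does not qualify.
Product B: score 651 ≥ 580; DTI 38.9% ≤ 40%; LTV 86.4% ≤ 95% → qualifies.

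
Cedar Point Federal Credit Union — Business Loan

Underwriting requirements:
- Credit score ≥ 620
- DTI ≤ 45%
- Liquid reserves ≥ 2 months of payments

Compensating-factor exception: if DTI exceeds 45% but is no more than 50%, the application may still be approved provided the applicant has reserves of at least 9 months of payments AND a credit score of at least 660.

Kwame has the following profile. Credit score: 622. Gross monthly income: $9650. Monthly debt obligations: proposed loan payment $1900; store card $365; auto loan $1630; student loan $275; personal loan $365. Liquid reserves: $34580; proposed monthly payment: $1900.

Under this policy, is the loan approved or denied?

Credit score 622 ≥ 620 (meets base)
Total debts = (1,900 + 365 + 1,630 + 275 + 365) = 4,535. DTI: 4,535 ÷ 9,650 = 47%, over the 45% base limit.
Liquid reserves cover 34,580/1,900 = 18.2 months — ≥ 2 required
DTI 47% is within the 45%–50% exception band; checking compensating factors.
Reserves 18.2 ≥ 9 months; credit score 622 < 660.
Compensating-factor requirement not fully met.

Denied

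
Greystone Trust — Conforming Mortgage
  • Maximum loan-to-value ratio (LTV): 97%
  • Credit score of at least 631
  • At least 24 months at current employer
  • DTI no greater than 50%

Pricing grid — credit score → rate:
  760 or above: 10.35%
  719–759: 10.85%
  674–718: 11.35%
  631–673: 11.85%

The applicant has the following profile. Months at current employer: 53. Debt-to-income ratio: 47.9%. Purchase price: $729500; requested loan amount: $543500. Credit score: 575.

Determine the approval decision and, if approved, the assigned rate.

Denied

Credit score 575 < 631 (below minimum)
LTV: 543,500 ÷ 729,500 = 74.5%, within 97% cap
Employment 53 ≥ 24 months
DTI 47.9% ≤ 50%
Not all requirements met → denied.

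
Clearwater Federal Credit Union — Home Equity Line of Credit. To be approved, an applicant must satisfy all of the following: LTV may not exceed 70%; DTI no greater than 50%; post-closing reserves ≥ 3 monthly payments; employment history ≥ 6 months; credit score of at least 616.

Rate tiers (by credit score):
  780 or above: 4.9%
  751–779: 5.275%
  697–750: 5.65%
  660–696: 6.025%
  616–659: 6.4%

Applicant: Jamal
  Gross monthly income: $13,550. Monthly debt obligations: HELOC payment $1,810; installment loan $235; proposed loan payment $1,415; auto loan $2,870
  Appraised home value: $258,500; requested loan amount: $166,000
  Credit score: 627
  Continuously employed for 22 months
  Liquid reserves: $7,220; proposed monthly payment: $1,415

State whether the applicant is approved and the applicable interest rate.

Approved at 6.4%

Credit score 627 ≥ 616 (meets minimum)
Employment 22 ≥ 6 months
Reserves = 7,220/1,415 = 5.1 months ≥ 3
LTV: 166,000 ÷ 258,500 = 64.2%, within 70% cap
Total monthly debts = (1,810 + 235 + 1,415 + 2,870) = 6,330. DTI = 6,330/13,550 = 46.7% ≤ 50%
All requirements met. Score 627 falls in the 616–659 tier → 6.4%.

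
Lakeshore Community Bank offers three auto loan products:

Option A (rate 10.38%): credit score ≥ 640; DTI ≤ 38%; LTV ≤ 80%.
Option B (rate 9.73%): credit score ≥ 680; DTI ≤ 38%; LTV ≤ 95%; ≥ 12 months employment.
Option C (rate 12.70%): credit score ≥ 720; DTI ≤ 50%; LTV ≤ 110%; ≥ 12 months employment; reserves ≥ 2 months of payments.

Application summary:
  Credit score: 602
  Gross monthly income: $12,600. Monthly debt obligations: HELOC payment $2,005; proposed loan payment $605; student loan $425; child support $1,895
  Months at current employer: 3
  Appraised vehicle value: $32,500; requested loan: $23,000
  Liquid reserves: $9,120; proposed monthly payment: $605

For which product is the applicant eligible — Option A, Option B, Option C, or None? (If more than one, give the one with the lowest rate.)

Total debts = (2,005 + 605 + 425 + 1,895) = 4,930; DTI = 4,930/12,600 = 39.1%.
LTV = 23,000/32,500 = 70.8%.
Reserves = 9,120/605 = 15.1 months.
Option A: score 602 < 640; DTI 39.1% > 38%; LTV 70.8% ≤ 80% → does not qualify.
Option B: score 602 < 680; DTI 39.1% > 38%; LTV 70.8% ≤ 95%; employment 3 < 12 mo → does not qualify.
Option C: score 602 < 720; DTI 39.1% ≤ 50%; LTV 70.8% ≤ 110%; employment 3 < 12 mo; reserves 15.1 ≥ 2 mo → does not qualify.

None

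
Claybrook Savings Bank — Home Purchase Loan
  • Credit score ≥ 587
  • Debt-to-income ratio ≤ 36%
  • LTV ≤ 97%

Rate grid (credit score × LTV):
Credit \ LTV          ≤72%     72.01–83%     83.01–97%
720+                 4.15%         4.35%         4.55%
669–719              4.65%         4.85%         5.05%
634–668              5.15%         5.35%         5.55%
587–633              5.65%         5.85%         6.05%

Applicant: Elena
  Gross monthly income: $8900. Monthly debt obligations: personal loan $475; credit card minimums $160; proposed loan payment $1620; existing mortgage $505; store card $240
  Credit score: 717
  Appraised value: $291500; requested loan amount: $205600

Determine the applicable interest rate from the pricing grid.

4.65%

Credit score 717 ≥ 587; Total monthly debts = (475 + 160 + 1,620 + 505 + 240) = 3,000. Debt-to-income = 3,000/8,900 = 33.7% — meets 36% limit
Loan-to-value = 205,600/291,500 = 70.5% — pass (97% max)
Score 717 is in the 669–719 band; LTV 70.5% is in the ≤72% band → 4.65%.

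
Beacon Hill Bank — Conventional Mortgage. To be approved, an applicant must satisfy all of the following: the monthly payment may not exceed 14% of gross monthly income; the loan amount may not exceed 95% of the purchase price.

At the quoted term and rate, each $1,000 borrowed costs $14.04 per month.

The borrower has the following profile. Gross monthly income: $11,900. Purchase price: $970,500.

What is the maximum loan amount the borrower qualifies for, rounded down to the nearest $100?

Payment cap: 14% × $11,900 = $1,666/month.
At $14.04 per $1,000, that supports 1,666/14.04 × 1,000 ≈ $118,660 → $118,600.
LTV cap: 95% × $970,500 = $921,975 → $921,900.
Binding constraint: payment-to-income.

$118,600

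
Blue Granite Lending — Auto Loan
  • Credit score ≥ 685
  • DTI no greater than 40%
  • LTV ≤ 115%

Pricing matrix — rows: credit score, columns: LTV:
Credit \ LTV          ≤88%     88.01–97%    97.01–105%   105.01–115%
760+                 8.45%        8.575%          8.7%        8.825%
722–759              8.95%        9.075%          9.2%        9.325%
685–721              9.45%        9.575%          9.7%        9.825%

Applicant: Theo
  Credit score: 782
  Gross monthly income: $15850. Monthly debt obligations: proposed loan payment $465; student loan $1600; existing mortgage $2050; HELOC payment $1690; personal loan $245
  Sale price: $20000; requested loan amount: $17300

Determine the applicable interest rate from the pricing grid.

Credit score 782 ≥ 685; Total monthly debts = (465 + 1,600 + 2,050 + 1,690 + 245) = 6,050. DTI: 6,050 ÷ 15,850 = 38.2%, within the 40% cap
Loan-to-value = 17,300/20,000 = 86.5% — pass (115% max)
Credit 782 → row 760+; LTV 86.5% → column ≤88%. Grid cell → 8.45%.

8.45%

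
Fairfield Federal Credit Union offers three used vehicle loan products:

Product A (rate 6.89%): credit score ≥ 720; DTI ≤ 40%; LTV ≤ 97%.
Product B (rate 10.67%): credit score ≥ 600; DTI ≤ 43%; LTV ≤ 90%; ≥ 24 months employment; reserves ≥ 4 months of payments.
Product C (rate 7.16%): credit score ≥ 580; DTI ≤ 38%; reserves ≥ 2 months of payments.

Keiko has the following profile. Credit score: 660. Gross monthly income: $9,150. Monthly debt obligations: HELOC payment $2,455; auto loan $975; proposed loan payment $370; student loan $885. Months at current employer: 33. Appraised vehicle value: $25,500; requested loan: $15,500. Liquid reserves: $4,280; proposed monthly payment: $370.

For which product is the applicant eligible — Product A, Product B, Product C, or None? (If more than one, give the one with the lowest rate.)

None

Total debts = (2,455 + 975 + 370 + 885) = 4,685; DTI = 4,685/9,150 = 51.2%.
LTV = 15,500/25,500 = 60.8%.
Reserves = 4,280/370 = 11.6 months.
Product A: score 660 < 720; DTI 51.2% > 40%; LTV 60.8% ≤ 97% → does not qualify.
Product B: score 660 ≥ 600; DTI 51.2% > 43%; LTV 60.8% ≤ 90%; employment 33 ≥ 24 mo; reserves 11.6 ≥ 4 mo → does not qualify.
Product C: score 660 ≥ 580; DTI 51.2% > 38%; reserves 11.6 ≥ 2 mo → does not qualify.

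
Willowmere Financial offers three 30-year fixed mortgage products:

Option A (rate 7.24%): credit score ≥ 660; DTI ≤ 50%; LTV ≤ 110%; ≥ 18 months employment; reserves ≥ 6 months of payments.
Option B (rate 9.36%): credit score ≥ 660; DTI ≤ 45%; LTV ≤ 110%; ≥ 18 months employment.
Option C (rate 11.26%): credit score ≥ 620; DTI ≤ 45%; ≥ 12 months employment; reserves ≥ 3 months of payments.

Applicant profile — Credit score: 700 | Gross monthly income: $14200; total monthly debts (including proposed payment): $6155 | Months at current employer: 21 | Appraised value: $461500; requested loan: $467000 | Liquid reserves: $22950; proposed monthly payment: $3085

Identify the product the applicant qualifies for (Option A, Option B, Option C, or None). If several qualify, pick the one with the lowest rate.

Option A

DTI = 6,155/14,200 = 43.3%.
LTV = 467,000/461,500 = 101.2%.
Reserves = 22,950/3,085 = 7.4 months.
Option A: score 700 ≥ 660; DTI 43.3% ≤ 50%; LTV 101.2% ≤ 110%; employment 21 ≥ 18 mo; reserves 7.4 ≥ 6 mo → qualifies.
Option B: score 700 ≥ 660; DTI 43.3% ≤ 45%; LTV 101.2% ≤ 110%; employment 21 ≥ 18 mo → qualifies.
Option C: score 700 ≥ 620; DTI 43.3% ≤ 45%; employment 21 ≥ 12 mo; reserves 7.4 ≥ 3 mo → qualifies.
Qualifying: Option A, Option B, Option C. Lowest rate is 7.24% → Option A.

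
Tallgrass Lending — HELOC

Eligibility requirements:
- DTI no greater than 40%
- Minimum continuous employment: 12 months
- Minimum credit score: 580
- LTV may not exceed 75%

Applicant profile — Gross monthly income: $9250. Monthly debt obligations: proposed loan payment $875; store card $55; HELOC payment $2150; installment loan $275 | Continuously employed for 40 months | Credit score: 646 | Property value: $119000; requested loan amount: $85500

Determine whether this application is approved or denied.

Total monthly debts = (875 + 55 + 2,150 + 275) = 3,355. DTI = 3,355/9,250 = 36.3% ≤ 40%
Employment 40 ≥ 12 months
Credit score 646 ≥ 580 (meets)
LTV = 85,500/119,000 = 71.8% ≤ 75%
All criteria satisfied.

Approved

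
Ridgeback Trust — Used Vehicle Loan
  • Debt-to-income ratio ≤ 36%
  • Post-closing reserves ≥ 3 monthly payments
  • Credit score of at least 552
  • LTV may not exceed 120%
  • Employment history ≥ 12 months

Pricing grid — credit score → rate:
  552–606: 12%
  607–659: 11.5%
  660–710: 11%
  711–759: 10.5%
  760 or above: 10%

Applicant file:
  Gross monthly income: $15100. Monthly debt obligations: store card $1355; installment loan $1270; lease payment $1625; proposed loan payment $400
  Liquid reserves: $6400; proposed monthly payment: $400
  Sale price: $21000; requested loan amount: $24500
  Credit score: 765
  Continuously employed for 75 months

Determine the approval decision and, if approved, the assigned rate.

Credit score 765 ≥ 552 (meets minimum)
Reserves: 6,400 ÷ 400 = 16.0 months (meets 3-month minimum)
Employment 75 ≥ 12 months
Total monthly debts = (1,355 + 1,270 + 1,625 + 400) = 4,650. Debt-to-income = 4,650/15,100 = 30.8% — meets 36% limit
Loan-to-value = 24,500/21,000 = 116.7% — pass (120% max)
All requirements met. Score 765 falls in the 760 or above tier → 10%.

Approved at 10%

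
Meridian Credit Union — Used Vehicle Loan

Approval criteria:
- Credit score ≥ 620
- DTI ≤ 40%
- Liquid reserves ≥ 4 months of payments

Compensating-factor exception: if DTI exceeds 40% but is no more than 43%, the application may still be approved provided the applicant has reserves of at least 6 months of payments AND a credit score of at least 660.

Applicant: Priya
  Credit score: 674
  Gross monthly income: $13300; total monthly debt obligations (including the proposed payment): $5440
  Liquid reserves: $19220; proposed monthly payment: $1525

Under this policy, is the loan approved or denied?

Approved

Credit score 674 ≥ 620 (meets base)
DTI = 5,440/13,300 = 40.9% > 40% — standard DTI limit exceeded.
Reserves: 19,220 ÷ 1,525 = 12.6 months (meets 4-month minimum)
40.9% falls in the override range (40%–43%), so the compensating-factor test applies.
Reserves 12.6 ≥ 6 months; credit score 674 ≥ 660.
Both compensating conditions met → exception applies.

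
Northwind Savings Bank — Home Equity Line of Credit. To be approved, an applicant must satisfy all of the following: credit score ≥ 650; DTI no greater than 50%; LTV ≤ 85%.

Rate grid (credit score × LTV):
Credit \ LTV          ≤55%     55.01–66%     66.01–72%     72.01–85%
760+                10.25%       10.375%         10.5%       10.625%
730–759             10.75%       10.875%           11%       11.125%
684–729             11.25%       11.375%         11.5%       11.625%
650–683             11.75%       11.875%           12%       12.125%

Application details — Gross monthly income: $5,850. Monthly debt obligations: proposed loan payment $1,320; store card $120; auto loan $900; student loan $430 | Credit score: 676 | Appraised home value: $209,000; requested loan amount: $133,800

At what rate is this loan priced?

Credit score 676 ≥ 650; Total monthly debts = (1,320 + 120 + 900 + 430) = 2,770. Debt-to-income = 2,770/5,850 = 47.4% — meets 50% limit
LTV = 133,800/209,000 = 64% ≤ 85%
Row: 676 falls in 650–683. Column: 64% falls in 55.01–66%. Rate = 11.875%.

11.875%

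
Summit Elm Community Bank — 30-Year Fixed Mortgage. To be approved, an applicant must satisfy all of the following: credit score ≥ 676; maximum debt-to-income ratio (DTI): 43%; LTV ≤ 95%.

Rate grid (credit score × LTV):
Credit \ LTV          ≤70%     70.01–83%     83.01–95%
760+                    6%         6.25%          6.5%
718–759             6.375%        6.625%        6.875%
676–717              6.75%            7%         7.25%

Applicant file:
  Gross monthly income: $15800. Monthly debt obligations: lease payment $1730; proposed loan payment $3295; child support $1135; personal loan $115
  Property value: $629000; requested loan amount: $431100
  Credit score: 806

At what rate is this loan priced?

6%

Credit score 806 ≥ 676; Total monthly debts = (1,730 + 3,295 + 1,135 + 115) = 6,275. DTI: 6,275 ÷ 15,800 = 39.7%, within the 43% cap
LTV = 431,100/629,000 = 68.5% ≤ 95%
Score 806 is in the 760+ band; LTV 68.5% is in the ≤70% band → 6%.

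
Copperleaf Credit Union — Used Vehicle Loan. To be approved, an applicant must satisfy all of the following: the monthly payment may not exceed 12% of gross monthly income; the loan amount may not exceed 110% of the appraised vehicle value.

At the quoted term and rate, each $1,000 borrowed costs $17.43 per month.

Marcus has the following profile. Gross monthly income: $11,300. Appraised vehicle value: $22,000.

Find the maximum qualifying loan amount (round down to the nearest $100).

$24,200

Payment cap: 12% × $11,300 = $1,356/month.
At $17.43 per $1,000, that supports 1,356/17.43 × 1,000 ≈ $77,796 → $77,700.
LTV cap: 110% × $22,000 = $24,200 → $24,200.
Binding constraint: loan-to-value.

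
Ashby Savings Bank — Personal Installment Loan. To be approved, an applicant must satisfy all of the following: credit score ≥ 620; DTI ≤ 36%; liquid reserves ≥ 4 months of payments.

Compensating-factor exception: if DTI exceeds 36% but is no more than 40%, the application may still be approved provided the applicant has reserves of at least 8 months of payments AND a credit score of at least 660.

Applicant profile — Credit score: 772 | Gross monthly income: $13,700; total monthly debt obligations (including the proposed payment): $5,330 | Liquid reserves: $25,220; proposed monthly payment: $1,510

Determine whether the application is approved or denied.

Credit score 772 ≥ 620 (meets base)
DTI = 5,330/13,700 = 38.9% > 36% — standard DTI limit exceeded.
Reserves: 25,220 ÷ 1,510 = 16.7 months (meets 4-month minimum)
38.9% falls in the override range (36%–40%), so the compensating-factor test applies.
Override check — reserves: 16.7 mo (ok); score: 772 (ok).
Both compensating conditions met → exception applies.

Approved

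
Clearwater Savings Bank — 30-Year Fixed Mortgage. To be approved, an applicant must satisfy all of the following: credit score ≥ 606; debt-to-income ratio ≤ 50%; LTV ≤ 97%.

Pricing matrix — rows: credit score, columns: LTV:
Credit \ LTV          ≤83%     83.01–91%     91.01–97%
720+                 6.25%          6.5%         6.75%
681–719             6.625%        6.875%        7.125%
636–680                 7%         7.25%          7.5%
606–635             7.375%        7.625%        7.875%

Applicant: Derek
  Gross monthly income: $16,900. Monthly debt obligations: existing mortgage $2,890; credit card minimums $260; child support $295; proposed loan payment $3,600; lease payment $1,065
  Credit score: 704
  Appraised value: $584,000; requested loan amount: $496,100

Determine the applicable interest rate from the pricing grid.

Credit score 704 ≥ 606; Total monthly debts = (2,890 + 260 + 295 + 3,600 + 1,065) = 8,110. Debt-to-income = 8,110/16,900 = 48% — meets 50% limit
LTV = 496,100/584,000 = 84.9% ≤ 97%
Score 704 is in the 681–719 band; LTV 84.9% is in the 83.01–91% band → 6.875%.

6.875%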